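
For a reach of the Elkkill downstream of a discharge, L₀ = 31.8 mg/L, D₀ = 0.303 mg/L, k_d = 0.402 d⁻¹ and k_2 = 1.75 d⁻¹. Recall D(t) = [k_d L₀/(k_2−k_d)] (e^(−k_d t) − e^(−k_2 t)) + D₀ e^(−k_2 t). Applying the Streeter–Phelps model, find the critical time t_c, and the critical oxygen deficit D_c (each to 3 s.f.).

At the critical point dD/dt = 0, so k_d L₀ e^(−k_d t) = k_2 D. Substituting D(t) from the Streeter–Phelps equation and solving for t gives
t_c = ln[(k_2/k_d)(1 − D₀(k_2−k_d)/(k_d L₀))] / (k_2−k_d).
Here k_2−k_d = 1.348 d⁻¹ and 1 − D₀(k_2−k_d)/(k_d L₀) = 1 − 0.303×1.348/(0.402×31.8) = 0.9680, so
t_c = ln(4.353 × 0.9680) / 1.348 = 1.438 / 1.348 = 1.067 d.
D_c = (k_d/k_2) L₀ e^(−k_d t_c) = (0.402/1.75) × 31.8 × e^(−0.402×1.067) = 0.2297 × 31.8 × 0.6512 = 4.757 mg/L.

t_c ≈ 1.07 d; D_c ≈ 4.76 mg/L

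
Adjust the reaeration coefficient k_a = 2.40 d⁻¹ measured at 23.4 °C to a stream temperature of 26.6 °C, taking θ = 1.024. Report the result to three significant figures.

k_a(T₂) = k_a(T₁) · θ^(T₂−T₁) = 2.40 × 1.024^(26.6−23.4)
= 2.40 × 1.024^3.20 = 2.40 × 1.079 = 2.589 d⁻¹.

k_a ≈ 2.59 d⁻¹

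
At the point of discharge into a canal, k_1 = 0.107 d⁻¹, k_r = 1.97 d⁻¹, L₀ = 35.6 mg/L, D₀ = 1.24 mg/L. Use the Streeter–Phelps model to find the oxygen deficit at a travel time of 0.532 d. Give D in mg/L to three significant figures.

k_1 L₀/(k_r−k_1) = 0.107×35.6/(1.97−0.107) = 3.809/1.863 = 2.045 mg/L.
e^(−k_1 t) = e^(−0.107×0.5320) = 0.9447; e^(−k_r t) = e^(−1.97×0.5320) = 0.3506.
D = 2.045 × (0.9447 − 0.3506) + 1.24 × 0.3506 = 1.215 + 0.4348 = 1.649 mg/L.

D ≈ 1.65 mg/L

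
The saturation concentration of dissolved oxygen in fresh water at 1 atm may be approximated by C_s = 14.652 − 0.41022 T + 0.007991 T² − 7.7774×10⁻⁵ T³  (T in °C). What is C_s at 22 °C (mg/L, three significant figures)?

C_s ≈ 8.67 mg/L

C_s = 14.652 − 0.41022×22 + 0.007991×22² − 7.7774×10⁻⁵×22³ = 8.667 mg/L.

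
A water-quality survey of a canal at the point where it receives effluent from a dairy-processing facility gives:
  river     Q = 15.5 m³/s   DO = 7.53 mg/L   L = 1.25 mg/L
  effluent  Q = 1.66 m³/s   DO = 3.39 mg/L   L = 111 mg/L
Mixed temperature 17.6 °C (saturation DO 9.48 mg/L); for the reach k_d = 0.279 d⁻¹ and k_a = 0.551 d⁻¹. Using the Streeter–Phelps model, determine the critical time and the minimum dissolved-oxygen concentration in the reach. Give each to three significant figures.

t_c ≈ 1.71 d; minimum DO ≈ 5.75 mg/L

Mixed DO = (15.5×7.53 + 1.66×3.39)/(15.5+1.66) = 122.3/17.16 = 7.130 mg/L.
Mixed L₀ = (15.5×1.25 + 1.66×111)/(17.16) = 203.6/17.16 = 11.87 mg/L.
Initial deficit D₀ = C_s − DO₀ = 9.48 − 7.130 = 2.350 mg/L.
t_c = (1/0.2720) ln[(0.551/0.279)(1 − 2.350×0.2720/(0.279×11.87))] = 3.676 × ln(1.594) = 1.713 d.
D_c = (0.279/0.551) × 11.87 × e^(−0.279×1.713) = 0.5064 × 11.87 × 0.6200 = 3.726 mg/L.
Minimum DO = 9.48 − 3.726 = 5.754 mg/L.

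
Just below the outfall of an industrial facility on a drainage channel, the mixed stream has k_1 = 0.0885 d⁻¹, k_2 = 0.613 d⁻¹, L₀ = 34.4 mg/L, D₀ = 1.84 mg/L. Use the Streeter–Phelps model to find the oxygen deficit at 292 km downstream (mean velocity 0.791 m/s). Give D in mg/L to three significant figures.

Travel time t = x/v = 292 km / (0.791 m/s) = 292000 m / 0.791 m/s = 369200 s = 4.273 d.
k_1 L₀/(k_2−k_1) = 0.0885×34.4/(0.613−0.0885) = 3.044/0.5245 = 5.804 mg/L.
e^(−k_1 t) = e^(−0.0885×4.273) = 0.6851; e^(−k_2 t) = e^(−0.613×4.273) = 0.07287.
D = 5.804 × (0.6851 − 0.07287) + 1.84 × 0.07287 = 3.554 + 0.1341 = 3.688 mg/L.

D ≈ 3.69 mg/L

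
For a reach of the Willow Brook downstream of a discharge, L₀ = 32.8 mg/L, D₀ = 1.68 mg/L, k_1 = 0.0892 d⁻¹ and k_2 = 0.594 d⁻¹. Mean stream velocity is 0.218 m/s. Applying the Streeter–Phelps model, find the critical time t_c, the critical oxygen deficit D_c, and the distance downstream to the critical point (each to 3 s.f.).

t_c = [1/(k_2−k_1)] ln[(k_2/k_1)(1 − D₀(k_2−k_1)/(k_1 L₀))]
= [1/(0.594−0.0892)] ln[(0.594/0.0892)(1 − 1.68×0.5048/(0.0892×32.8))]
= (1/0.5048) ln[6.659 × 0.7101] = 1.981 × ln(4.729) = 1.981 × 1.554 = 3.078 d.
D_c = (k_1/k_2) L₀ e^(−k_1 t_c) = (0.0892/0.594) × 32.8 × e^(−0.0892×3.078) = 0.1502 × 32.8 × 0.7599 = 3.743 mg/L.
x_c = v t_c = 0.218 m/s × 3.078 d × 86400 s/d = 57970 m ≈ 58.0 km.

t_c ≈ 3.08 d; D_c ≈ 3.74 mg/L; x_c ≈ 58.0 km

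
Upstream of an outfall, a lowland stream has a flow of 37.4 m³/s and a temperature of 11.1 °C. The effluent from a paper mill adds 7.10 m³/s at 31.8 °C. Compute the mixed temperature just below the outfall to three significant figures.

14.4 °C

Flow-weighted mixing: C = (Q_r C_r + Q_w C_w)/(Q_r + Q_w)
= (37.4×11.1 + 7.10×31.8)/(37.4 + 7.10) = 640.9/44.50 = 14.40 °C.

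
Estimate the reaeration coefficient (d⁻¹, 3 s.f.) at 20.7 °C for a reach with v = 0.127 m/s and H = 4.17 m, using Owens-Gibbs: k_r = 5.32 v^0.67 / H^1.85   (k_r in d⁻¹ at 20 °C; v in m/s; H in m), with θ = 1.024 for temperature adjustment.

k_r ≈ 0.0967 d⁻¹

k_r(20) = 5.32 × 0.127^0.67 / 4.17^1.85 = 5.32 × 0.2509 / 14.04 = 0.09511 d⁻¹.
k_r(20.7) = 0.09511 × 1.024^(20.7−20) = 0.09511 × 1.017 = 0.09670 d⁻¹.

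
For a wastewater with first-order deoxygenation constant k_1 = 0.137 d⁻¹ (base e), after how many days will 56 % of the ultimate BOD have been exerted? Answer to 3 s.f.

t ≈ 5.99 d

y/L₀ = 1 − e^(−k_1 t) = 0.56 ⇒ e^(−k_1 t) = 0.440
t = −ln(0.440) / 0.137 = 0.8210 / 0.137 = 5.993 d.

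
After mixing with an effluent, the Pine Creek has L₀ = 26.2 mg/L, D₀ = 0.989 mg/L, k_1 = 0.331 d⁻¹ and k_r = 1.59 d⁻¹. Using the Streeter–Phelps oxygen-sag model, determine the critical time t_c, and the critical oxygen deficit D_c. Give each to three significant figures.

t_c ≈ 1.12 d; D_c ≈ 3.76 mg/L

t_c = [1/(k_r−k_1)] ln[(k_r/k_1)(1 − D₀(k_r−k_1)/(k_1 L₀))]
= [1/(1.59−0.331)] ln[(1.59/0.331)(1 − 0.989×1.259/(0.331×26.2))]
= (1/1.259) ln[4.804 × 0.8564] = 0.7943 × ln(4.114) = 0.7943 × 1.414 = 1.123 d.
L(t_c) = L₀ e^(−k_1 t_c) = 26.2 × 0.6895 = 18.06 mg/L, and at the critical point k_r D_c = k_1 L, so D_c = (0.331/1.59) × 18.06 = 3.760 mg/L.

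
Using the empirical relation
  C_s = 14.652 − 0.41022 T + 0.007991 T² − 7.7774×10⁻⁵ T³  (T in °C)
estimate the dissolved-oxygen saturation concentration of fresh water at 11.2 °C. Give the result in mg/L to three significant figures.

C_s ≈ 11.0 mg/L

C_s = 14.652 − 0.41022×11.2 + 0.007991×11.2² − 7.7774×10⁻⁵×11.2³ = 10.95 mg/L.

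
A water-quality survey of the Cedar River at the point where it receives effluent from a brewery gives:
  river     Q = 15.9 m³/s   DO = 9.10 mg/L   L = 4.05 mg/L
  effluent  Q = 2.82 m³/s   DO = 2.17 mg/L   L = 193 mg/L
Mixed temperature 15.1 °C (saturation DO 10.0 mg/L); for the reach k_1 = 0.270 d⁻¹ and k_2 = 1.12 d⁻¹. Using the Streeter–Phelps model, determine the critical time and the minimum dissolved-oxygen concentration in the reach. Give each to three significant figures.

t_c ≈ 1.43 d; minimum DO ≈ 4.67 mg/L

Mixed DO = (15.9×9.10 + 2.82×2.17)/(15.9+2.82) = 150.8/18.72 = 8.056 mg/L.
Mixed L₀ = (15.9×4.05 + 2.82×193)/(18.72) = 608.7/18.72 = 32.51 mg/L.
Initial deficit D₀ = C_s − DO₀ = 10.0 − 8.056 = 1.944 mg/L.
t_c = (1/0.8500) ln[(1.12/0.270)(1 − 1.944×0.8500/(0.270×32.51))] = 1.176 × ln(3.367) = 1.428 d.
D_c = (0.270/1.12) × 32.51 × e^(−0.270×1.428) = 0.2411 × 32.51 × 0.6800 = 5.330 mg/L.
Minimum DO = 10.0 − 5.330 = 4.670 mg/L.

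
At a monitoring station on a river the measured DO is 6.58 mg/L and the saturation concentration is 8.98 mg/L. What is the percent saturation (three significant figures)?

% saturation = C/C_s × 100 = 6.58/8.98 × 100 = 73.3 %.

73.3 % saturation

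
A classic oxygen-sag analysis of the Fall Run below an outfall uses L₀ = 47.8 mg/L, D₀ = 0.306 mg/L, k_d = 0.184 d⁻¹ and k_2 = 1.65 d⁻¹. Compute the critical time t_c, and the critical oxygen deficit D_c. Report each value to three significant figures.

With k_2/k_d = 8.967 and 1 − D₀(k_2−k_d)/(k_d L₀) = 0.9490,
t_c = ln(8.967 × 0.9490) / (1.65 − 0.184) = ln(8.510) / 1.466 = 2.141/1.466 = 1.461 d.
L(t_c) = L₀ e^(−k_d t_c) = 47.8 × 0.7643 = 36.54 mg/L, and at the critical point k_2 D_c = k_d L, so D_c = (0.184/1.65) × 36.54 = 4.074 mg/L.

t_c ≈ 1.46 d; D_c ≈ 4.07 mg/L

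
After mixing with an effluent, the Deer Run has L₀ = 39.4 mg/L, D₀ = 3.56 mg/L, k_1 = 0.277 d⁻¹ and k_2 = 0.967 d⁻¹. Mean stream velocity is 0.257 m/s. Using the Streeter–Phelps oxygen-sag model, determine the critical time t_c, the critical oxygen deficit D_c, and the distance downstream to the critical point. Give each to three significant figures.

t_c ≈ 1.44 d; D_c ≈ 7.57 mg/L; x_c ≈ 32.0 km

At the critical point dD/dt = 0, so k_1 L₀ e^(−k_1 t) = k_2 D. Substituting D(t) from the Streeter–Phelps equation and solving for t gives
t_c = ln[(k_2/k_1)(1 − D₀(k_2−k_1)/(k_1 L₀))] / (k_2−k_1).
Here k_2−k_1 = 0.6900 d⁻¹ and 1 − D₀(k_2−k_1)/(k_1 L₀) = 1 − 3.56×0.6900/(0.277×39.4) = 0.7749, so
t_c = ln(3.491 × 0.7749) / 0.6900 = 0.9952 / 0.6900 = 1.442 d.
D_c = (k_1/k_2) L₀ e^(−k_1 t_c) = (0.277/0.967) × 39.4 × e^(−0.277×1.442) = 0.2865 × 39.4 × 0.6706 = 7.569 mg/L.
x_c = v t_c = 0.257 m/s × 1.442 d × 86400 s/d = 32030 m ≈ 32.0 km.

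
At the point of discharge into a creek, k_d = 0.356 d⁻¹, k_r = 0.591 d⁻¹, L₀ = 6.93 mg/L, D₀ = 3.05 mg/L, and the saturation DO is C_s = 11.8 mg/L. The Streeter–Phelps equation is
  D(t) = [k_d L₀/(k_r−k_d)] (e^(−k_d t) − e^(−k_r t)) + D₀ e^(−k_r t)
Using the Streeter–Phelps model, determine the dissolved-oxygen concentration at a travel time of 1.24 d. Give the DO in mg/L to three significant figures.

DO ≈ 8.63 mg/L

k_d L₀/(k_r−k_d) = 0.356×6.93/(0.591−0.356) = 2.467/0.2350 = 10.50 mg/L.
e^(−k_d t) = e^(−0.356×1.240) = 0.6431; e^(−k_r t) = e^(−0.591×1.240) = 0.4805.
D = 10.50 × (0.6431 − 0.4805) + 3.05 × 0.4805 = 1.707 + 1.466 = 3.172 mg/L.
DO = C_s − D = 11.8 − 3.172 = 8.628 mg/L.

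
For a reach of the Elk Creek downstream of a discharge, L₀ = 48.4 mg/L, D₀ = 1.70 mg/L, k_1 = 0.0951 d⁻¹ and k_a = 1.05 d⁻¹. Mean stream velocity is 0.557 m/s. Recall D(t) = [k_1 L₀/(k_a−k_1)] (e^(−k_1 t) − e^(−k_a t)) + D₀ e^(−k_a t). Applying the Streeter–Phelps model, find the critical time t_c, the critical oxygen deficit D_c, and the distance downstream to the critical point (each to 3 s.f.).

With k_a/k_1 = 11.04 and 1 − D₀(k_a−k_1)/(k_1 L₀) = 0.6473,
t_c = ln(11.04 × 0.6473) / (1.05 − 0.0951) = ln(7.147) / 0.9549 = 1.967/0.9549 = 2.060 d.
L(t_c) = L₀ e^(−k_1 t_c) = 48.4 × 0.8221 = 39.79 mg/L, and at the critical point k_a D_c = k_1 L, so D_c = (0.0951/1.05) × 39.79 = 3.604 mg/L.
x_c = v t_c = 0.557 m/s × 2.060 d × 86400 s/d = 99120 m ≈ 99.1 km.

t_c ≈ 2.06 d; D_c ≈ 3.60 mg/L; x_c ≈ 99.1 km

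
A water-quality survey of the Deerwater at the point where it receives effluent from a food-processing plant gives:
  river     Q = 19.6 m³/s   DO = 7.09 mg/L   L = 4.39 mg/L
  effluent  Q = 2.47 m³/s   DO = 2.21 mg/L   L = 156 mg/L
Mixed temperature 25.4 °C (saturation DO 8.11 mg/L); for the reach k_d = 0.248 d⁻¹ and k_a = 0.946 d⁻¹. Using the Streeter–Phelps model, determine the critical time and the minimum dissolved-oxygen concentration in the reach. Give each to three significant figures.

Mixed DO = (19.6×7.09 + 2.47×2.21)/(19.6+2.47) = 144.4/22.07 = 6.544 mg/L.
Mixed L₀ = (19.6×4.39 + 2.47×156)/(22.07) = 471.4/22.07 = 21.36 mg/L.
Initial deficit D₀ = C_s − DO₀ = 8.11 − 6.544 = 1.566 mg/L.
t_c = (1/0.6980) ln[(0.946/0.248)(1 − 1.566×0.6980/(0.248×21.36))] = 1.433 × ln(3.027) = 1.587 d.
D_c = (0.248/0.946) × 21.36 × e^(−0.248×1.587) = 0.2622 × 21.36 × 0.6747 = 3.777 mg/L.
Minimum DO = 8.11 − 3.777 = 4.333 mg/L.

t_c ≈ 1.59 d; minimum DO ≈ 4.33 mg/L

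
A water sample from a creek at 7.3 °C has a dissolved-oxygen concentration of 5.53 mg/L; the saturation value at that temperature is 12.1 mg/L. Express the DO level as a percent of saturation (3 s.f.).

% saturation = C/C_s × 100 = 5.53/12.1 × 100 = 45.7 %.

45.7 % saturation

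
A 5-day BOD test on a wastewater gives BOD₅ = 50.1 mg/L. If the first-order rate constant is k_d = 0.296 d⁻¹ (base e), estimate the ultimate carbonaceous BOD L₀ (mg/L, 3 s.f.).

L₀ ≈ 64.9 mg/L

BOD₅ = L₀(1 − e^(−5k_d)) ⇒ L₀ = BOD₅ / (1 − e^(−5×0.296))
= 50.1 / (1 − 0.2276) = 50.1 / 0.7724 = 64.87 mg/L.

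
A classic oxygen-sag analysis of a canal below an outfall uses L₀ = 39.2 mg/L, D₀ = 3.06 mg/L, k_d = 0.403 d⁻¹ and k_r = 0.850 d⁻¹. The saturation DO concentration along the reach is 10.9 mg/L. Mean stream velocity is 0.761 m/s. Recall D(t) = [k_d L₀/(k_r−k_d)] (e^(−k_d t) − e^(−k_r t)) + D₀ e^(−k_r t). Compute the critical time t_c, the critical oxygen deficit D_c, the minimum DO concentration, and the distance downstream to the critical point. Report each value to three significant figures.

With k_r/k_d = 2.109 and 1 − D₀(k_r−k_d)/(k_d L₀) = 0.9134,
t_c = ln(2.109 × 0.9134) / (0.850 − 0.403) = ln(1.927) / 0.4470 = 0.6557/0.4470 = 1.467 d.
D_c = (k_d/k_r) L₀ e^(−k_d t_c) = (0.403/0.850) × 39.2 × e^(−0.403×1.467) = 0.4741 × 39.2 × 0.5537 = 10.29 mg/L.
Minimum DO = C_s − D_c = 10.9 − 10.29 = 0.6098 mg/L.
x_c = v t_c = 0.761 m/s × 1.467 d × 86400 s/d = 96450 m ≈ 96.5 km.

t_c ≈ 1.47 d; D_c ≈ 10.3 mg/L; min DO ≈ 0.610 mg/L; x_c ≈ 96.5 km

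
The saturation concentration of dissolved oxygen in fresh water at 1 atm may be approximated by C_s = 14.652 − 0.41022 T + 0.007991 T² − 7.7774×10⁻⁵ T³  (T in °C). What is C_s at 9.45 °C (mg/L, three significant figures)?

C_s = 14.652 − 0.41022×9.45 + 0.007991×9.45² − 7.7774×10⁻⁵×9.45³ = 11.42 mg/L.

C_s ≈ 11.4 mg/L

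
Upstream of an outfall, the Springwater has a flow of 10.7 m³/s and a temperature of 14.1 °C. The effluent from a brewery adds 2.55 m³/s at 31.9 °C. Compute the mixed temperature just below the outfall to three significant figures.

17.5 °C

Flow-weighted mixing: C = (Q_r C_r + Q_w C_w)/(Q_r + Q_w)
= (10.7×14.1 + 2.55×31.9)/(10.7 + 2.55) = 232.2/13.25 = 17.53 °C.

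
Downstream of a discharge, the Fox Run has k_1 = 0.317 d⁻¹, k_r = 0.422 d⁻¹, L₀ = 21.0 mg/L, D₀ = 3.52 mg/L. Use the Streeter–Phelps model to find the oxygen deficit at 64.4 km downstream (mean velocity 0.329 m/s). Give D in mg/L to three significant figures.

Travel time t = x/v = 64.4 km / (0.329 m/s) = 64400 m / 0.329 m/s = 195700 s = 2.266 d.
k_1 L₀/(k_r−k_1) = 0.317×21.0/(0.422−0.317) = 6.657/0.1050 = 63.40 mg/L.
e^(−k_1 t) = e^(−0.317×2.266) = 0.4876; e^(−k_r t) = e^(−0.422×2.266) = 0.3844.
D = 63.40 × (0.4876 − 0.3844) + 3.52 × 0.3844 = 6.545 + 1.353 = 7.898 mg/L.

D ≈ 7.90 mg/L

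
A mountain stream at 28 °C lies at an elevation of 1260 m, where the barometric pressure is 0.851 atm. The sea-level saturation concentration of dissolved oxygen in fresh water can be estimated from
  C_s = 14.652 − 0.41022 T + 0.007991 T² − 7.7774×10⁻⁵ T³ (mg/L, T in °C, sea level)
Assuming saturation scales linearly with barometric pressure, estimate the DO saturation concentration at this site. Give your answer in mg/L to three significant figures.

At sea level: C_s = 14.652 − 0.41022×28 + 0.007991×28² − 7.7774×10⁻⁵×28³ = 7.723 mg/L.
Pressure correction: C_s' = 7.723 × 0.851 = 6.573 mg/L.

C_s ≈ 6.57 mg/L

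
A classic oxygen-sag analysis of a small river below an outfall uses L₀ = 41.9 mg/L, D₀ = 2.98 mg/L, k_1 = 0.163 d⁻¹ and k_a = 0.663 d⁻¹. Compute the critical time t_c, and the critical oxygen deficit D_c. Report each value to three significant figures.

t_c ≈ 2.31 d; D_c ≈ 7.06 mg/L

At the critical point dD/dt = 0, so k_1 L₀ e^(−k_1 t) = k_a D. Substituting D(t) from the Streeter–Phelps equation and solving for t gives
t_c = ln[(k_a/k_1)(1 − D₀(k_a−k_1)/(k_1 L₀))] / (k_a−k_1).
Here k_a−k_1 = 0.5000 d⁻¹ and 1 − D₀(k_a−k_1)/(k_1 L₀) = 1 − 2.98×0.5000/(0.163×41.9) = 0.7818, so
t_c = ln(4.067 × 0.7818) / 0.5000 = 1.157 / 0.5000 = 2.314 d.
L(t_c) = L₀ e^(−k_1 t_c) = 41.9 × 0.6858 = 28.74 mg/L, and at the critical point k_a D_c = k_1 L, so D_c = (0.163/0.663) × 28.74 = 7.065 mg/L.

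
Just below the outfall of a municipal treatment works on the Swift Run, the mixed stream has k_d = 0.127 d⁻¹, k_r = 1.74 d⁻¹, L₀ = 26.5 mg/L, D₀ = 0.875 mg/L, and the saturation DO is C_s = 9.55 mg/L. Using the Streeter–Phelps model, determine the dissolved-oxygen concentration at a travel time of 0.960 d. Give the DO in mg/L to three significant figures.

DO ≈ 7.93 mg/L

k_d L₀/(k_r−k_d) = 0.127×26.5/(1.74−0.127) = 3.365/1.613 = 2.086 mg/L.
e^(−k_d t) = e^(−0.127×0.9600) = 0.8852; e^(−k_r t) = e^(−1.74×0.9600) = 0.1882.
D = 2.086 × (0.8852 − 0.1882) + 0.875 × 0.1882 = 1.454 + 0.1647 = 1.619 mg/L.
DO = C_s − D = 9.55 − 1.619 = 7.931 mg/L.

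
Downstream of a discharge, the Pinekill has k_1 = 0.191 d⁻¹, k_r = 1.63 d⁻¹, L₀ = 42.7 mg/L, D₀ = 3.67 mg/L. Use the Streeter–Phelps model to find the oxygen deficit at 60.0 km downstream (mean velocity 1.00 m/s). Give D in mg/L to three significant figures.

Travel time t = x/v = 60.0 km / (1.00 m/s) = 60000 m / 1.00 m/s = 60000 s = 0.6944 d.
k_1 L₀/(k_r−k_1) = 0.191×42.7/(1.63−0.191) = 8.156/1.439 = 5.668 mg/L.
e^(−k_1 t) = e^(−0.191×0.6944) = 0.8758; e^(−k_r t) = e^(−1.63×0.6944) = 0.3224.
D = 5.668 × (0.8758 − 0.3224) + 3.67 × 0.3224 = 3.136 + 1.183 = 4.320 mg/L.

D ≈ 4.32 mg/L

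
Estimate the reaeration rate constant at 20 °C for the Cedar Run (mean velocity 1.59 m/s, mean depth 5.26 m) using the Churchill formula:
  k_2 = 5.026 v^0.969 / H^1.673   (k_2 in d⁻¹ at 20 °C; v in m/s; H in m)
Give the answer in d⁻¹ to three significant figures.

k_2 ≈ 0.490 d⁻¹

k_2 = 5.026 × 1.59^0.969 / 5.26^1.673 = 5.026 × 1.567 / 16.08 = 0.4900 d⁻¹.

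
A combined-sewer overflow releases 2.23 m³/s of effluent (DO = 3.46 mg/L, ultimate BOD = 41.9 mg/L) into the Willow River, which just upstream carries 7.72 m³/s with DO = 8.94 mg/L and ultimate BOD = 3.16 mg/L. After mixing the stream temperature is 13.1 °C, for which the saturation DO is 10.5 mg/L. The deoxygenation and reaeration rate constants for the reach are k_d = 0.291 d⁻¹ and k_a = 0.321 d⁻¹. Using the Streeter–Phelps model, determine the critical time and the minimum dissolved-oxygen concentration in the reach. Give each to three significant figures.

Mixed DO = (7.72×8.94 + 2.23×3.46)/(7.72+2.23) = 76.73/9.950 = 7.712 mg/L.
Mixed L₀ = (7.72×3.16 + 2.23×41.9)/(9.950) = 117.8/9.950 = 11.84 mg/L.
Initial deficit D₀ = C_s − DO₀ = 10.5 − 7.712 = 2.788 mg/L.
t_c = (1/0.03000) ln[(0.321/0.291)(1 − 2.788×0.03000/(0.291×11.84))] = 33.33 × ln(1.076) = 2.452 d.
D_c = (0.291/0.321) × 11.84 × e^(−0.291×2.452) = 0.9065 × 11.84 × 0.4900 = 5.260 mg/L.
Minimum DO = 10.5 − 5.260 = 5.240 mg/L.

t_c ≈ 2.45 d; minimum DO ≈ 5.24 mg/L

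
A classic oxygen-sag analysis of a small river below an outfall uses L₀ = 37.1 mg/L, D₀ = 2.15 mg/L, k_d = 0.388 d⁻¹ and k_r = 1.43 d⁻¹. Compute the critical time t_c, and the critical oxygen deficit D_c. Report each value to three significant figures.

With k_r/k_d = 3.686 and 1 − D₀(k_r−k_d)/(k_d L₀) = 0.8444,
t_c = ln(3.686 × 0.8444) / (1.43 − 0.388) = ln(3.112) / 1.042 = 1.135/1.042 = 1.089 d.
L(t_c) = L₀ e^(−k_d t_c) = 37.1 × 0.6553 = 24.31 mg/L, and at the critical point k_r D_c = k_d L, so D_c = (0.388/1.43) × 24.31 = 6.596 mg/L.

t_c ≈ 1.09 d; D_c ≈ 6.60 mg/L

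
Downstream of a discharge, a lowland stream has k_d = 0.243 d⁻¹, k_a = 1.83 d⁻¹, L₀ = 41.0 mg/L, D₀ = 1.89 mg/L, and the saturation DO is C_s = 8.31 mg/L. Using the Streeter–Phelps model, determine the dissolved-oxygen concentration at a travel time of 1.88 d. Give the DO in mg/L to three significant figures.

k_d L₀/(k_a−k_d) = 0.243×41.0/(1.83−0.243) = 9.963/1.587 = 6.278 mg/L.
e^(−k_d t) = e^(−0.243×1.880) = 0.6333; e^(−k_a t) = e^(−1.83×1.880) = 0.03205.
D = 6.278 × (0.6333 − 0.03205) + 1.89 × 0.03205 = 3.774 + 0.06058 = 3.835 mg/L.
DO = C_s − D = 8.31 − 3.835 = 4.475 mg/L.

DO ≈ 4.47 mg/L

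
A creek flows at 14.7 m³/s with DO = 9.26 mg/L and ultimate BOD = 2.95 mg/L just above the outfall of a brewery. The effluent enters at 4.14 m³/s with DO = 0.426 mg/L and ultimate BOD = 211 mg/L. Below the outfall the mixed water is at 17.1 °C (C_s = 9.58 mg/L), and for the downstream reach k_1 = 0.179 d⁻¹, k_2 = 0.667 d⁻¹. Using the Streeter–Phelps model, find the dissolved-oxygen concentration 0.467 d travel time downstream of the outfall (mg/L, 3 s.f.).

DO ≈ 4.58 mg/L

Mixed DO = (14.7×9.26 + 4.14×0.426)/(14.7+4.14) = 137.9/18.84 = 7.319 mg/L.
Mixed L₀ = (14.7×2.95 + 4.14×211)/(18.84) = 916.9/18.84 = 48.67 mg/L.
Initial deficit D₀ = C_s − DO₀ = 9.58 − 7.319 = 2.261 mg/L.
D(0.467) = [0.179×48.67/(0.667−0.179)](e^(−0.179×0.467) − e^(−0.667×0.467)) + 2.261 e^(−0.667×0.467)
= 17.85 × (0.9198 − 0.7324) + 2.261 × 0.7324 = 5.002 mg/L.
DO = 9.58 − 5.002 = 4.578 mg/L.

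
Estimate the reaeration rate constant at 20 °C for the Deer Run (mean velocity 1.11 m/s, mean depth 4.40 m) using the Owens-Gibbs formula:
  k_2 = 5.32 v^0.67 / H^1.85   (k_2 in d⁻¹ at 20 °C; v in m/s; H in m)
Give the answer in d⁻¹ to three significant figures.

k_2 ≈ 0.368 d⁻¹

k_2 = 5.32 × 1.11^0.67 / 4.40^1.85 = 5.32 × 1.072 / 15.50 = 0.3680 d⁻¹.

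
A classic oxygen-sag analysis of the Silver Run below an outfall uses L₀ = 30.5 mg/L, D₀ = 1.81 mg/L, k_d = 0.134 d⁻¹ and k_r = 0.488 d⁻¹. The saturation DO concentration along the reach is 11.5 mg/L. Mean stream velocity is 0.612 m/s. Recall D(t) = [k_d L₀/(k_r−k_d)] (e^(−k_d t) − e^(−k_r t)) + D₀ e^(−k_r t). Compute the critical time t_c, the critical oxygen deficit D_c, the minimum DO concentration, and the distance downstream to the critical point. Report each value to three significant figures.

With k_r/k_d = 3.642 and 1 − D₀(k_r−k_d)/(k_d L₀) = 0.8432,
t_c = ln(3.642 × 0.8432) / (0.488 − 0.134) = ln(3.071) / 0.3540 = 1.122/0.3540 = 3.169 d.
D_c = (k_d/k_r) L₀ e^(−k_d t_c) = (0.134/0.488) × 30.5 × e^(−0.134×3.169) = 0.2746 × 30.5 × 0.6540 = 5.477 mg/L.
Minimum DO = C_s − D_c = 11.5 − 5.477 = 6.023 mg/L.
x_c = v t_c = 0.612 m/s × 3.169 d × 86400 s/d = 167600 m ≈ 168 km.

t_c ≈ 3.17 d; D_c ≈ 5.48 mg/L; min DO ≈ 6.02 mg/L; x_c ≈ 168 km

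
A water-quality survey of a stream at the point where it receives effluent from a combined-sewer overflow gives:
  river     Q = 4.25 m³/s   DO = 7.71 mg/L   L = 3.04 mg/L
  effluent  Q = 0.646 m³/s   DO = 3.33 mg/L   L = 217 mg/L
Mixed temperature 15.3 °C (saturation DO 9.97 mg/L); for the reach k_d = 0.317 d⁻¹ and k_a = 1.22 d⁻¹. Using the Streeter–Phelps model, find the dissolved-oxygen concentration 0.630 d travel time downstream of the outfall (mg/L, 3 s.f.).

DO ≈ 4.75 mg/L

Mixed DO = (4.25×7.71 + 0.646×3.33)/(4.25+0.646) = 34.92/4.896 = 7.132 mg/L.
Mixed L₀ = (4.25×3.04 + 0.646×217)/(4.896) = 153.1/4.896 = 31.27 mg/L.
Initial deficit D₀ = C_s − DO₀ = 9.97 − 7.132 = 2.838 mg/L.
D(0.630) = [0.317×31.27/(1.22−0.317)](e^(−0.317×0.630) − e^(−1.22×0.630)) + 2.838 e^(−1.22×0.630)
= 10.98 × (0.8190 − 0.4637) + 2.838 × 0.4637 = 5.216 mg/L.
DO = 9.97 − 5.216 = 4.754 mg/L.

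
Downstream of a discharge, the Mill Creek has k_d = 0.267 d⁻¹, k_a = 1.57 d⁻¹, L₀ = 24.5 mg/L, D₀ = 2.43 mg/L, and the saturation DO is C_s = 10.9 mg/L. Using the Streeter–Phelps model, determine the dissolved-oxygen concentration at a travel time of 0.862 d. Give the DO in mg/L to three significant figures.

DO ≈ 7.58 mg/L

k_d L₀/(k_a−k_d) = 0.267×24.5/(1.57−0.267) = 6.542/1.303 = 5.020 mg/L.
e^(−k_d t) = e^(−0.267×0.8620) = 0.7944; e^(−k_a t) = e^(−1.57×0.8620) = 0.2584.
D = 5.020 × (0.7944 − 0.2584) + 2.43 × 0.2584 = 2.691 + 0.6279 = 3.319 mg/L.
DO = C_s − D = 10.9 − 3.319 = 7.581 mg/L.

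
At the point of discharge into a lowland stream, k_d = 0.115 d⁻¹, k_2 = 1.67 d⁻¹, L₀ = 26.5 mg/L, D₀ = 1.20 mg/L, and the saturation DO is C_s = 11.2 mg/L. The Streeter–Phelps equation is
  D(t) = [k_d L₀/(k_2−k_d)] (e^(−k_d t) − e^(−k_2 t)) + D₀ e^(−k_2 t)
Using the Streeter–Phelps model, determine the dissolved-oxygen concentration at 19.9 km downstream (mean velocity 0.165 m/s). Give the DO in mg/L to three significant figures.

Travel time t = x/v = 19.9 km / (0.165 m/s) = 19900 m / 0.165 m/s = 120600 s = 1.396 d.
k_d L₀/(k_2−k_d) = 0.115×26.5/(1.67−0.115) = 3.048/1.555 = 1.960 mg/L.
e^(−k_d t) = e^(−0.115×1.396) = 0.8517; e^(−k_2 t) = e^(−1.67×1.396) = 0.09718.
D = 1.960 × (0.8517 − 0.09718) + 1.20 × 0.09718 = 1.479 + 0.1166 = 1.595 mg/L.
DO = C_s − D = 11.2 − 1.595 = 9.605 mg/L.

DO ≈ 9.60 mg/L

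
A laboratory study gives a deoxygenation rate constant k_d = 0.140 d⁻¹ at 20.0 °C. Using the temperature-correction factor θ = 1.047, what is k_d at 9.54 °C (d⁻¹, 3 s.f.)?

k_d ≈ 0.0866 d⁻¹

k_d(T₂) = k_d(T₁) · θ^(T₂−T₁) = 0.140 × 1.047^(9.54−20.0)
= 0.140 × 1.047^-10.5 = 0.140 × 0.6185 = 0.08659 d⁻¹.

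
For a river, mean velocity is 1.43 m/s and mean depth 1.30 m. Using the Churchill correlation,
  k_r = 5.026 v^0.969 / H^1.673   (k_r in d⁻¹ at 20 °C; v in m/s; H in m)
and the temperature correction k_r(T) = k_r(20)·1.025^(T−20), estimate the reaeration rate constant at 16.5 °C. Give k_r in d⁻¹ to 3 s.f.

k_r ≈ 4.20 d⁻¹

k_r(20) = 5.026 × 1.43^0.969 / 1.30^1.673 = 5.026 × 1.414 / 1.551 = 4.583 d⁻¹.
k_r(16.5) = 4.583 × 1.025^(16.5−20) = 4.583 × 0.9172 = 4.203 d⁻¹.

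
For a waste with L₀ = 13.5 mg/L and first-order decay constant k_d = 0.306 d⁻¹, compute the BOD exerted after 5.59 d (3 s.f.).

y_t = L₀(1 − e^(−k_d t)) = 13.5 × (1 − e^(−0.306×5.59))
= 13.5 × (1 − 0.1808) = 13.5 × 0.8192 = 11.06 mg/L.

y ≈ 11.1 mg/L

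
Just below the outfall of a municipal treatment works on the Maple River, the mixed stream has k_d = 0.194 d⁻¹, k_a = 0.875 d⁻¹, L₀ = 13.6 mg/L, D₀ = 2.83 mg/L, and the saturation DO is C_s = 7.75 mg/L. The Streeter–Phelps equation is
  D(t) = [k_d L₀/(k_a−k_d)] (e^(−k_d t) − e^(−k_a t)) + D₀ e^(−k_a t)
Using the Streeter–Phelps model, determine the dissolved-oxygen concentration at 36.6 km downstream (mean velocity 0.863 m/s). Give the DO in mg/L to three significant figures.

DO ≈ 4.91 mg/L

Travel time t = x/v = 36.6 km / (0.863 m/s) = 36600 m / 0.863 m/s = 42410 s = 0.4909 d.
k_d L₀/(k_a−k_d) = 0.194×13.6/(0.875−0.194) = 2.638/0.6810 = 3.874 mg/L.
e^(−k_d t) = e^(−0.194×0.4909) = 0.9092; e^(−k_a t) = e^(−0.875×0.4909) = 0.6508.
D = 3.874 × (0.9092 − 0.6508) + 2.83 × 0.6508 = 1.001 + 1.842 = 2.843 mg/L.
DO = C_s − D = 7.75 − 2.843 = 4.907 mg/L.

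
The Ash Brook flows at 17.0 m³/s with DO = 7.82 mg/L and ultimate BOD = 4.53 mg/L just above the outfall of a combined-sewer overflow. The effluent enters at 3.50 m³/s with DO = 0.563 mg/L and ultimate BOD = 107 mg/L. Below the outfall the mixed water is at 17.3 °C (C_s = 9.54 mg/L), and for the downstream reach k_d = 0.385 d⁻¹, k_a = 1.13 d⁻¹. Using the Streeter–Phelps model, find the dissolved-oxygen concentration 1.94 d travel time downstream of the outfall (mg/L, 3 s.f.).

Mixed DO = (17.0×7.82 + 3.50×0.563)/(17.0+3.50) = 134.9/20.50 = 6.581 mg/L.
Mixed L₀ = (17.0×4.53 + 3.50×107)/(20.50) = 451.5/20.50 = 22.02 mg/L.
Initial deficit D₀ = C_s − DO₀ = 9.54 − 6.581 = 2.959 mg/L.
D(1.94) = [0.385×22.02/(1.13−0.385)](e^(−0.385×1.94) − e^(−1.13×1.94)) + 2.959 e^(−1.13×1.94)
= 11.38 × (0.4738 − 0.1117) + 2.959 × 0.1117 = 4.453 mg/L.
DO = 9.54 − 4.453 = 5.087 mg/L.

DO ≈ 5.09 mg/L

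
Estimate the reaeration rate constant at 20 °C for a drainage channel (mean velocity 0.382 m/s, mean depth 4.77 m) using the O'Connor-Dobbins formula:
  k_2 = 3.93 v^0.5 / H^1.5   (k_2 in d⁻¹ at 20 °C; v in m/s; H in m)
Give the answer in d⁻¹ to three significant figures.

k_2 ≈ 0.233 d⁻¹

k_2 = 3.93 × 0.382^0.5 / 4.77^1.5 = 3.93 × 0.6181 / 10.42 = 0.2332 d⁻¹.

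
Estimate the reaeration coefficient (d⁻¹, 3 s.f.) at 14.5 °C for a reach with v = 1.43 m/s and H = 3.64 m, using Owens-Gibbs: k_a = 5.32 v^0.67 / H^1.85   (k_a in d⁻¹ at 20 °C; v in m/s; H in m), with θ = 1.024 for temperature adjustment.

k_a(20) = 5.32 × 1.43^0.67 / 3.64^1.85 = 5.32 × 1.271 / 10.92 = 0.6194 d⁻¹.
k_a(14.5) = 0.6194 × 1.024^(14.5−20) = 0.6194 × 0.8777 = 0.5436 d⁻¹.

k_a ≈ 0.544 d⁻¹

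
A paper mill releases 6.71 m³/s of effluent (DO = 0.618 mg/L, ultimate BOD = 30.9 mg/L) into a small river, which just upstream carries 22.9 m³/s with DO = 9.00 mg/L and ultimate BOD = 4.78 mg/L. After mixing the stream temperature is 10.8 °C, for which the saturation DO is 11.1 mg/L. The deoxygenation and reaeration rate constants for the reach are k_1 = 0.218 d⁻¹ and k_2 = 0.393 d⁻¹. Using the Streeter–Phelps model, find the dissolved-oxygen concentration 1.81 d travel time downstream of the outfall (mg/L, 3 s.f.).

Mixed DO = (22.9×9.00 + 6.71×0.618)/(22.9+6.71) = 210.2/29.61 = 7.101 mg/L.
Mixed L₀ = (22.9×4.78 + 6.71×30.9)/(29.61) = 316.8/29.61 = 10.70 mg/L.
Initial deficit D₀ = C_s − DO₀ = 11.1 − 7.101 = 3.999 mg/L.
D(1.81) = [0.218×10.70/(0.393−0.218)](e^(−0.218×1.81) − e^(−0.393×1.81)) + 3.999 e^(−0.393×1.81)
= 13.33 × (0.6740 − 0.4910) + 3.999 × 0.4910 = 4.402 mg/L.
DO = 11.1 − 4.402 = 6.698 mg/L.

DO ≈ 6.70 mg/L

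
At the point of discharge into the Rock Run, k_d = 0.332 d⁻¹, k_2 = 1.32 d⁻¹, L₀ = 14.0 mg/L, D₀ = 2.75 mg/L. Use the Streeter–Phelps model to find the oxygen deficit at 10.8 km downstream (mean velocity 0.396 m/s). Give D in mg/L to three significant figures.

Travel time t = x/v = 10.8 km / (0.396 m/s) = 10800 m / 0.396 m/s = 27270 s = 0.3157 d.
k_d L₀/(k_2−k_d) = 0.332×14.0/(1.32−0.332) = 4.648/0.9880 = 4.704 mg/L.
e^(−k_d t) = e^(−0.332×0.3157) = 0.9005; e^(−k_2 t) = e^(−1.32×0.3157) = 0.6592.
D = 4.704 × (0.9005 − 0.6592) + 2.75 × 0.6592 = 1.135 + 1.813 = 2.948 mg/L.

D ≈ 2.95 mg/L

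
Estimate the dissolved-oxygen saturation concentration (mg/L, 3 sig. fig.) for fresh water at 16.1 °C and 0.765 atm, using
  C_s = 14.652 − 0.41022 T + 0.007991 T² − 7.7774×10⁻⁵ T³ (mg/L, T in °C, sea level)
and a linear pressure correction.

C_s ≈ 7.49 mg/L

At sea level: C_s = 14.652 − 0.41022×16.1 + 0.007991×16.1² − 7.7774×10⁻⁵×16.1³ = 9.794 mg/L.
Pressure correction: C_s' = 9.794 × 0.765 = 7.493 mg/L.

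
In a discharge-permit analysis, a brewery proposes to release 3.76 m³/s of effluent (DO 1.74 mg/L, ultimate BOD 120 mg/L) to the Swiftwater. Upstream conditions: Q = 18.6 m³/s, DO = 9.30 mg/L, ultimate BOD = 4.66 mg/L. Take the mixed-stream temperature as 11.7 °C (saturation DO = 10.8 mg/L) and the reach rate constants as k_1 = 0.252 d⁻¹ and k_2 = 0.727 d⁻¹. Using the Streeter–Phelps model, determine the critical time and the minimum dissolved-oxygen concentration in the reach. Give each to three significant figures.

Mixed DO = (18.6×9.30 + 3.76×1.74)/(18.6+3.76) = 179.5/22.36 = 8.029 mg/L.
Mixed L₀ = (18.6×4.66 + 3.76×120)/(22.36) = 537.9/22.36 = 24.06 mg/L.
Initial deficit D₀ = C_s − DO₀ = 10.8 − 8.029 = 2.771 mg/L.
t_c = (1/0.4750) ln[(0.727/0.252)(1 − 2.771×0.4750/(0.252×24.06))] = 2.105 × ln(2.258) = 1.715 d.
D_c = (0.252/0.727) × 24.06 × e^(−0.252×1.715) = 0.3466 × 24.06 × 0.6491 = 5.412 mg/L.
Minimum DO = 10.8 − 5.412 = 5.388 mg/L.

t_c ≈ 1.72 d; minimum DO ≈ 5.39 mg/L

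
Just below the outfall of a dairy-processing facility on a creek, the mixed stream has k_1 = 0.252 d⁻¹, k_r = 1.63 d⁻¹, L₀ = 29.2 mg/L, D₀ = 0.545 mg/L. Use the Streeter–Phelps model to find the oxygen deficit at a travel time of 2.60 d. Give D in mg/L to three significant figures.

k_1 L₀/(k_r−k_1) = 0.252×29.2/(1.63−0.252) = 7.358/1.378 = 5.340 mg/L.
e^(−k_1 t) = e^(−0.252×2.600) = 0.5193; e^(−k_r t) = e^(−1.63×2.600) = 0.01444.
D = 5.340 × (0.5193 − 0.01444) + 0.545 × 0.01444 = 2.696 + 0.007868 = 2.704 mg/L.

D ≈ 2.70 mg/L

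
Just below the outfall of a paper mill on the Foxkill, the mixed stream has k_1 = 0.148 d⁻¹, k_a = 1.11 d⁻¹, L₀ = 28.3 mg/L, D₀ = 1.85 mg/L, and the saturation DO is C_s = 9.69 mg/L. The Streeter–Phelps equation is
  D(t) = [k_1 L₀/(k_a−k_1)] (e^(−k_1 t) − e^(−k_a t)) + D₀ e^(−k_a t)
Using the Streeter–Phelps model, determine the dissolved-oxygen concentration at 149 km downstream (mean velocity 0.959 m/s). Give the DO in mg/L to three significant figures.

DO ≈ 6.69 mg/L

Travel time t = x/v = 149 km / (0.959 m/s) = 149000 m / 0.959 m/s = 155400 s = 1.798 d.
k_1 L₀/(k_a−k_1) = 0.148×28.3/(1.11−0.148) = 4.188/0.9620 = 4.354 mg/L.
e^(−k_1 t) = e^(−0.148×1.798) = 0.7663; e^(−k_a t) = e^(−1.11×1.798) = 0.1359.
D = 4.354 × (0.7663 − 0.1359) + 1.85 × 0.1359 = 2.745 + 0.2514 = 2.996 mg/L.
DO = C_s − D = 9.69 − 2.996 = 6.694 mg/L.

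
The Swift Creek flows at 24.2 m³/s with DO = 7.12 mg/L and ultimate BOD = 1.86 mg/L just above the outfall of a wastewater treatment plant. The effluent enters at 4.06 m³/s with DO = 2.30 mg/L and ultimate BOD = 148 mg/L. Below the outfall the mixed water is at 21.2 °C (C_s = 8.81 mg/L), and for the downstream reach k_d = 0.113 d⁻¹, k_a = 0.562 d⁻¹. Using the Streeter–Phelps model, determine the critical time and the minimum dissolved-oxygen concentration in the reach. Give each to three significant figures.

Mixed DO = (24.2×7.12 + 4.06×2.30)/(24.2+4.06) = 181.6/28.26 = 6.428 mg/L.
Mixed L₀ = (24.2×1.86 + 4.06×148)/(28.26) = 645.9/28.26 = 22.86 mg/L.
Initial deficit D₀ = C_s − DO₀ = 8.81 − 6.428 = 2.382 mg/L.
t_c = (1/0.4490) ln[(0.562/0.113)(1 − 2.382×0.4490/(0.113×22.86))] = 2.227 × ln(2.913) = 2.382 d.
D_c = (0.113/0.562) × 22.86 × e^(−0.113×2.382) = 0.2011 × 22.86 × 0.7641 = 3.511 mg/L.
Minimum DO = 8.81 − 3.511 = 5.299 mg/L.

t_c ≈ 2.38 d; minimum DO ≈ 5.30 mg/L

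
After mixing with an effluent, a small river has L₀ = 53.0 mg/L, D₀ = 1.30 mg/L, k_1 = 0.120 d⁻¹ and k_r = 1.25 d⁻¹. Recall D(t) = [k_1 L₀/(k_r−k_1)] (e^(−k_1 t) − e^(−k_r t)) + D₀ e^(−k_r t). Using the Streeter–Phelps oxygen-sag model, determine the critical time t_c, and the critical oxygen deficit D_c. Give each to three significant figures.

t_c ≈ 1.84 d; D_c ≈ 4.08 mg/L

With k_r/k_1 = 10.42 and 1 − D₀(k_r−k_1)/(k_1 L₀) = 0.7690,
t_c = ln(10.42 × 0.7690) / (1.25 − 0.120) = ln(8.011) / 1.130 = 2.081/1.130 = 1.841 d.
D_c = (k_1/k_r) L₀ e^(−k_1 t_c) = (0.120/1.25) × 53.0 × e^(−0.120×1.841) = 0.09600 × 53.0 × 0.8017 = 4.079 mg/L.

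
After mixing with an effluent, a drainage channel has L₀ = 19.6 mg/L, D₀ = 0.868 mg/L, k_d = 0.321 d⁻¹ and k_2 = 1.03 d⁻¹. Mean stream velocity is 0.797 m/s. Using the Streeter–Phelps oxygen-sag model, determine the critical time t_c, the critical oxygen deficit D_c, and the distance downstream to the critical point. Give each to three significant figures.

With k_2/k_d = 3.209 and 1 − D₀(k_2−k_d)/(k_d L₀) = 0.9022,
t_c = ln(3.209 × 0.9022) / (1.03 − 0.321) = ln(2.895) / 0.7090 = 1.063/0.7090 = 1.499 d.
D_c = (k_d/k_2) L₀ e^(−k_d t_c) = (0.321/1.03) × 19.6 × e^(−0.321×1.499) = 0.3117 × 19.6 × 0.6180 = 3.775 mg/L.
x_c = v t_c = 0.797 m/s × 1.499 d × 86400 s/d = 103200 m ≈ 103 km.

t_c ≈ 1.50 d; D_c ≈ 3.78 mg/L; x_c ≈ 103 km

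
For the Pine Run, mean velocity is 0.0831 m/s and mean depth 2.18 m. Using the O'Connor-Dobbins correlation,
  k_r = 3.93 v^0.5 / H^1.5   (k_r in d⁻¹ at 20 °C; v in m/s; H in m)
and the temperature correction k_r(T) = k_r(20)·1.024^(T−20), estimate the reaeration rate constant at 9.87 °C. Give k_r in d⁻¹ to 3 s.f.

k_r ≈ 0.277 d⁻¹

k_r(20) = 3.93 × 0.0831^0.5 / 2.18^1.5 = 3.93 × 0.2883 / 3.219 = 0.3520 d⁻¹.
k_r(9.87) = 0.3520 × 1.024^(9.87−20) = 0.3520 × 0.7864 = 0.2768 d⁻¹.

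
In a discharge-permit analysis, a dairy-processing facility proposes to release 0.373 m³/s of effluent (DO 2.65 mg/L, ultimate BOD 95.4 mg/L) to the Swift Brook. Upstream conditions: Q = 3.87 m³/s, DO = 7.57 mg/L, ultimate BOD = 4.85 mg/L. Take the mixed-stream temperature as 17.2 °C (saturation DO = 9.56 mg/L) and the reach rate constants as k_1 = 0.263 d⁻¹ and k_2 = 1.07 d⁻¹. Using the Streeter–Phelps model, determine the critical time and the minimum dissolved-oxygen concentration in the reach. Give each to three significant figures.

Mixed DO = (3.87×7.57 + 0.373×2.65)/(3.87+0.373) = 30.28/4.243 = 7.137 mg/L.
Mixed L₀ = (3.87×4.85 + 0.373×95.4)/(4.243) = 54.35/4.243 = 12.81 mg/L.
Initial deficit D₀ = C_s − DO₀ = 9.56 − 7.137 = 2.423 mg/L.
t_c = (1/0.8070) ln[(1.07/0.263)(1 − 2.423×0.8070/(0.263×12.81))] = 1.239 × ln(1.708) = 0.6631 d.
D_c = (0.263/1.07) × 12.81 × e^(−0.263×0.6631) = 0.2458 × 12.81 × 0.8400 = 2.645 mg/L.
Minimum DO = 9.56 − 2.645 = 6.915 mg/L.

t_c ≈ 0.663 d; minimum DO ≈ 6.92 mg/L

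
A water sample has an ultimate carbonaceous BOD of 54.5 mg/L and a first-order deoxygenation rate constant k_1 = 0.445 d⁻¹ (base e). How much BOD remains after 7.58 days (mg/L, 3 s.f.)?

L_t = L₀ e^(−k_1 t) = 54.5 × e^(−0.445×7.58) = 54.5 × 0.03428 = 1.868 mg/L.

L ≈ 1.87 mg/L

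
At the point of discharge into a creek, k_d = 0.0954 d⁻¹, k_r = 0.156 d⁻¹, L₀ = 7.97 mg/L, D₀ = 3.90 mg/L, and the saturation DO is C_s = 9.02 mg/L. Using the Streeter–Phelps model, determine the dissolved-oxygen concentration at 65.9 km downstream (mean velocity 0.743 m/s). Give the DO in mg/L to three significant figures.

Travel time t = x/v = 65.9 km / (0.743 m/s) = 65900 m / 0.743 m/s = 88690 s = 1.027 d.
k_d L₀/(k_r−k_d) = 0.0954×7.97/(0.156−0.0954) = 0.7603/0.06060 = 12.55 mg/L.
e^(−k_d t) = e^(−0.0954×1.027) = 0.9067; e^(−k_r t) = e^(−0.156×1.027) = 0.8520.
D = 12.55 × (0.9067 − 0.8520) + 3.90 × 0.8520 = 0.6861 + 3.323 = 4.009 mg/L.
DO = C_s − D = 9.02 − 4.009 = 5.011 mg/L.

DO ≈ 5.01 mg/L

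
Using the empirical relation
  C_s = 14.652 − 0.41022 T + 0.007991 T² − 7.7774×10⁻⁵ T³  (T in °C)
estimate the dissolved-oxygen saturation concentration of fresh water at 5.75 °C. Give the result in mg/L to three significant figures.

C_s ≈ 12.5 mg/L

C_s = 14.652 − 0.41022×5.75 + 0.007991×5.75² − 7.7774×10⁻⁵×5.75³ = 12.54 mg/L.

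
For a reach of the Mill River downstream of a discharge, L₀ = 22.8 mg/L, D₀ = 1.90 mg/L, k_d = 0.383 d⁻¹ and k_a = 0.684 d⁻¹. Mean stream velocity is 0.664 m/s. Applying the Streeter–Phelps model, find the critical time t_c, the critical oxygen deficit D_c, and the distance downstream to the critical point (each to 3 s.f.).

t_c ≈ 1.70 d; D_c ≈ 6.65 mg/L; x_c ≈ 97.6 km

At the critical point dD/dt = 0, so k_d L₀ e^(−k_d t) = k_a D. Substituting D(t) from the Streeter–Phelps equation and solving for t gives
t_c = ln[(k_a/k_d)(1 − D₀(k_a−k_d)/(k_d L₀))] / (k_a−k_d).
Here k_a−k_d = 0.3010 d⁻¹ and 1 − D₀(k_a−k_d)/(k_d L₀) = 1 − 1.90×0.3010/(0.383×22.8) = 0.9345, so
t_c = ln(1.786 × 0.9345) / 0.3010 = 0.5122 / 0.3010 = 1.702 d.
D_c = (k_d/k_a) L₀ e^(−k_d t_c) = (0.383/0.684) × 22.8 × e^(−0.383×1.702) = 0.5599 × 22.8 × 0.5211 = 6.653 mg/L.
x_c = v t_c = 0.664 m/s × 1.702 d × 86400 s/d = 97620 m ≈ 97.6 km.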